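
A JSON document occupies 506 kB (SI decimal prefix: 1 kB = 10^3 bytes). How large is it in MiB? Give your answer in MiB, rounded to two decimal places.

0.48 MiB

506 kB = 506 × 10^3 bytes = 506,000 bytes
1 MiB = 2^20 bytes = 1,048,576 bytes
506,000 / 1,048,576 = 0.48 MiB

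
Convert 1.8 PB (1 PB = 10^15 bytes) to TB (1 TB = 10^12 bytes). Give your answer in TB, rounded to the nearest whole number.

1,800 TB

1.8 PB = 1.8 × 10^15 bytes = 1,800,000,000,000,000 bytes
1 TB = 1,000,000,000,000 bytes
1,800,000,000,000,000 / 1,000,000,000,000 = 1,800 TB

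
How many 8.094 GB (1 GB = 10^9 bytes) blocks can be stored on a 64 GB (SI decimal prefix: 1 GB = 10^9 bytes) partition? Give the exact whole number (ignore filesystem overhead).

Capacity: 64 GB = 64,000,000,000 bytes
Per item: 8.094 GB = 8,094,000,000 bytes
⌊64,000,000,000 / 8,094,000,000⌋ = 7

7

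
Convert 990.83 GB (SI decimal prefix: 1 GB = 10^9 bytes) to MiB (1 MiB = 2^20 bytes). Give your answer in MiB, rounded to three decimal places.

990.83 GB × 1,000,000,000 bytes/GB = 990,830,000,000 bytes
1 MiB = 1,048,576 bytes
990,830,000,000 / 1,048,576 = 944,929.123 MiB

944,929.123 MiB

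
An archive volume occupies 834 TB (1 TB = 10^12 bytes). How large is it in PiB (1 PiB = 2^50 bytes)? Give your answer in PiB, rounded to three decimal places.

834 TB × 1,000,000,000,000 bytes/TB = 834,000,000,000,000 bytes
1 PiB = 1,125,899,906,842,624 bytes
834,000,000,000,000 / 1,125,899,906,842,624 = 0.741 PiB

0.741 PiB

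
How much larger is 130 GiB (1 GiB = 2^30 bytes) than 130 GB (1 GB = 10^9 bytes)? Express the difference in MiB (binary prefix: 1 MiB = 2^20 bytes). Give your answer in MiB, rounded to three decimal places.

9,142.339 MiB

130 GiB = 130 × 1,073,741,824 = 139,586,437,120 bytes
130 GB = 130 × 1,000,000,000 = 130,000,000,000 bytes
difference = 9,586,437,120 bytes
9,586,437,120 / 1,048,576 = 9,142.339 MiB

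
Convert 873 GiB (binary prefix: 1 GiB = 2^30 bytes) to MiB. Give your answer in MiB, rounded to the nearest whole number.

873 GiB = 873 × 2^30 bytes = 937,376,612,352 bytes
1 MiB = 1,048,576 bytes
937,376,612,352 / 1,048,576 = 893,952 MiB

893,952 MiB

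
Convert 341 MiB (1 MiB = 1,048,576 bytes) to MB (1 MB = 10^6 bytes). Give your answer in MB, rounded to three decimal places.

341 MiB × 1,048,576 bytes/MiB = 357,564,416 bytes
1 MB = 10^6 bytes = 1,000,000 bytes
357,564,416 / 1,000,000 = 357.564 MB

357.564 MB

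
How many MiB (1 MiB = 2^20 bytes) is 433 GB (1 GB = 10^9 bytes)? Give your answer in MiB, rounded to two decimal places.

433 GB = 433 × 10^9 bytes = 433,000,000,000 bytes
1 MiB = 1,048,576 bytes
433,000,000,000 / 1,048,576 = 412,940.98 MiB

412,940.98 MiB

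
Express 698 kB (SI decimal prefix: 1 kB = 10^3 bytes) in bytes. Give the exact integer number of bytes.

698,000 bytes

698 × 1,000 = 698,000 bytes  (1 kB = 10^3 bytes)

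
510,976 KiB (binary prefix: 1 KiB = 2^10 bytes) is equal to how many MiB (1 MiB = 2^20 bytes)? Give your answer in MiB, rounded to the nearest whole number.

510,976 KiB × 1,024 bytes/KiB = 523,239,424 bytes
1 MiB = 2^20 bytes = 1,048,576 bytes
523,239,424 / 1,048,576 = 499 MiB

499 MiB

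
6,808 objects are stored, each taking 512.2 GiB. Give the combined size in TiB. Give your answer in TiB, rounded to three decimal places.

Total = 6,808 × 512.2 GiB = 3487057.6 GiB
= 3487057.6 × 1,073,741,824 bytes = 3,744,199,587,817,062.4 bytes
1 TiB = 1,099,511,627,776 bytes
3,744,199,587,817,062.4 / 1,099,511,627,776 = 3,405.330 TiB

3,405.330 TiB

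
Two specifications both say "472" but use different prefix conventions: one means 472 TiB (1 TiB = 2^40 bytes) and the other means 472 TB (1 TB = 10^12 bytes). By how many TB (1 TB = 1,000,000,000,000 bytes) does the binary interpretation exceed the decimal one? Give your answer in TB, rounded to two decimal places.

46.97 TB

472 TiB = 472 × 1,099,511,627,776 = 518,969,488,310,272 bytes
472 TB = 472 × 1,000,000,000,000 = 472,000,000,000,000 bytes
difference = 46,969,488,310,272 bytes
46,969,488,310,272 / 1,000,000,000,000 = 46.97 TB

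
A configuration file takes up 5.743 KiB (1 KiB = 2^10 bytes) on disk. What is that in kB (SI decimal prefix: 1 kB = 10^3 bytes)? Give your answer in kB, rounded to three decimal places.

5.881 kB

5.743 KiB = 5.743 × 2^10 bytes = 5,880.832 bytes
1 kB = 1,000 bytes
5,880.832 / 1,000 = 5.881 kB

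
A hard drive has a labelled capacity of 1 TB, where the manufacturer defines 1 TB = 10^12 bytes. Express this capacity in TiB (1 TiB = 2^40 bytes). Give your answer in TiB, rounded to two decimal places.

0.91 TiB

1 TB = 1 × 10^12 bytes = 1,000,000,000,000 bytes
1 TiB = 2^40 bytes = 1,099,511,627,776 bytes
1,000,000,000,000 / 1,099,511,627,776 = 0.91 TiB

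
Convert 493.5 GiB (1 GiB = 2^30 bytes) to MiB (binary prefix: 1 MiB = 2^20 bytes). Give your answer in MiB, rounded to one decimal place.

505,344.0 MiB

493.5 GiB = 493.5 × 2^30 bytes = 529,891,590,144 bytes
1 MiB = 2^20 bytes = 1,048,576 bytes
529,891,590,144 / 1,048,576 = 505,344.0 MiB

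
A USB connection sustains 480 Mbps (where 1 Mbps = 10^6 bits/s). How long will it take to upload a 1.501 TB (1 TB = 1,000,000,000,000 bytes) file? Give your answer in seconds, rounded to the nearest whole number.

25,017 seconds

1.501 TB = 1,501,000,000,000 bytes = 12,008,000,000,000 bits
480 Mbps = 480,000,000 bits/s
time = 12,008,000,000,000 / 480,000,000 = 25,017 s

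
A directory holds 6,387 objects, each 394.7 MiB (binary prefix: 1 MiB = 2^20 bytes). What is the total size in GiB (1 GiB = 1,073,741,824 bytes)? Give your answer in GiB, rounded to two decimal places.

Total = 6,387 × 394.7 MiB = 2520948.9 MiB
= 2520948.9 × 1,048,576 bytes = 2,643,406,513,766.4 bytes
1 GiB = 1,073,741,824 bytes
2,643,406,513,766.4 / 1,073,741,824 = 2,461.86 GiB

2,461.86 GiB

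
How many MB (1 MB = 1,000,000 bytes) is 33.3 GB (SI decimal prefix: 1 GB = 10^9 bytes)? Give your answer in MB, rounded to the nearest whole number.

33.3 GB × 1,000,000,000 bytes/GB = 33,300,000,000 bytes
1 MB = 10^6 bytes = 1,000,000 bytes
33,300,000,000 / 1,000,000 = 33,300 MB

33,300 MB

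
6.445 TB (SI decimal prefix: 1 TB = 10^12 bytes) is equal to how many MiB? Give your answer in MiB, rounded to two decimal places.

6,146,430.97 MiB

6.445 TB = 6.445 × 10^12 bytes = 6,445,000,000,000 bytes
1 MiB = 2^20 bytes = 1,048,576 bytes
6,445,000,000,000 / 1,048,576 = 6,146,430.97 MiB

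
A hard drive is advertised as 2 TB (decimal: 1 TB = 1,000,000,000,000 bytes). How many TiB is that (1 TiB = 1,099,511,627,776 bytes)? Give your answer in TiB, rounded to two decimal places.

1.82 TiB

2 TB × 1,000,000,000,000 bytes/TB = 2,000,000,000,000 bytes
1 TiB = 2^40 bytes = 1,099,511,627,776 bytes
2,000,000,000,000 / 1,099,511,627,776 = 1.82 TiB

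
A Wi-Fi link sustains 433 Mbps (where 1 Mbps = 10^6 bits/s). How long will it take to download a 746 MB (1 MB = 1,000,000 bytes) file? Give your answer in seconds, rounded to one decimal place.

13.8 seconds

746 MB = 746,000,000 bytes = 5,968,000,000 bits
433 Mbps = 433,000,000 bits/s
time = 5,968,000,000 / 433,000,000 = 13.8 s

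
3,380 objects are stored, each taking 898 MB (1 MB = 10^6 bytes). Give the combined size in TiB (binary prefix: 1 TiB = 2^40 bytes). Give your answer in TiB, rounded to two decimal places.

2.76 TiB

Total = 3,380 × 898 MB = 3,035,240 MB
= 3,035,240 × 1,000,000 bytes = 3,035,240,000,000 bytes
1 TiB = 1,099,511,627,776 bytes
3,035,240,000,000 / 1,099,511,627,776 = 2.76 TiB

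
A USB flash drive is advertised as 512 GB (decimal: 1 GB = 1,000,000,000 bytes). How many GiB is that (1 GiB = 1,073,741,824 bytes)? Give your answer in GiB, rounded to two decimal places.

512 GB = 512 × 10^9 bytes = 512,000,000,000 bytes
1 GiB = 2^30 bytes = 1,073,741,824 bytes
512,000,000,000 / 1,073,741,824 = 476.84 GiB

476.84 GiB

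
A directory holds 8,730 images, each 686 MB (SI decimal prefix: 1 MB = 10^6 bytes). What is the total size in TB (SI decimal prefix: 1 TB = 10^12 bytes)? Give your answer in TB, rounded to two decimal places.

Total = 8,730 × 686 MB = 5,988,780 MB
= 5,988,780 × 1,000,000 bytes = 5,988,780,000,000 bytes
1 TB = 1,000,000,000,000 bytes
5,988,780,000,000 / 1,000,000,000,000 = 5.99 TB

5.99 TB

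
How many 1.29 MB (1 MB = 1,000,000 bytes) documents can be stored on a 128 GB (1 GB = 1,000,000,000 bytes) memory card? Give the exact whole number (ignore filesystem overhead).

99,224

Capacity: 128 GB = 128,000,000,000 bytes
Per item: 1.29 MB = 1,290,000 bytes
⌊128,000,000,000 / 1,290,000⌋ = 99,224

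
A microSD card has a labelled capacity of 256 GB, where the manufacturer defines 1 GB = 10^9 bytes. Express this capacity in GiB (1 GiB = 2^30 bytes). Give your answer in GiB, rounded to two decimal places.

238.42 GiB

256 GB = 256 × 10^9 bytes = 256,000,000,000 bytes
1 GiB = 2^30 bytes = 1,073,741,824 bytes
256,000,000,000 / 1,073,741,824 = 238.42 GiB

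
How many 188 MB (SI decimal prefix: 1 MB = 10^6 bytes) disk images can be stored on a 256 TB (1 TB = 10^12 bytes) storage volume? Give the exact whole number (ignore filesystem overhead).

Capacity: 256 TB = 256,000,000,000,000 bytes
Per item: 188 MB = 188,000,000 bytes
⌊256,000,000,000,000 / 188,000,000⌋ = 1,361,702

1,361,702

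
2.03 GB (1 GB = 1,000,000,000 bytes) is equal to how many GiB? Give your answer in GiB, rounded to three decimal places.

1.891 GiB

2.03 GB × 1,000,000,000 bytes/GB = 2,030,000,000 bytes
1 GiB = 2^30 bytes = 1,073,741,824 bytes
2,030,000,000 / 1,073,741,824 = 1.891 GiB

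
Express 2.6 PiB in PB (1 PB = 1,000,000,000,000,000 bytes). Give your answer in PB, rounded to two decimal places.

2.6 PiB = 2.6 × 2^50 bytes = 2,927,339,757,790,822.4 bytes
1 PB = 1,000,000,000,000,000 bytes
2,927,339,757,790,822.4 / 1,000,000,000,000,000 = 2.93 PB

2.93 PB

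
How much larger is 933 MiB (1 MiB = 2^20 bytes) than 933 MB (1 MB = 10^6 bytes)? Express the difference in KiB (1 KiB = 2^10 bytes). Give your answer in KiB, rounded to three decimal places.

44,259.188 KiB

933 MiB = 933 × 1,048,576 = 978,321,408 bytes
933 MB = 933 × 1,000,000 = 933,000,000 bytes
difference = 45,321,408 bytes
45,321,408 / 1,024 = 44,259.188 KiB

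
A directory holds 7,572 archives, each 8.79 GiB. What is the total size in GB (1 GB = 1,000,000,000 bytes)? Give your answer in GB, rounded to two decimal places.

71,465.98 GB

Total = 7,572 × 8.79 GiB = 66557.88 GiB
= 66557.88 × 1,073,741,824 bytes = 71,465,979,472,773.12 bytes
1 GB = 1,000,000,000 bytes
71,465,979,472,773.12 / 1,000,000,000 = 71,465.98 GB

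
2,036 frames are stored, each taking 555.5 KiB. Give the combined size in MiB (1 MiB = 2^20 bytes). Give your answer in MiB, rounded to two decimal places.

Total = 2,036 × 555.5 KiB = 1,130,998 KiB
= 1,130,998 × 1,024 bytes = 1,158,141,952 bytes
1 MiB = 1,048,576 bytes
1,158,141,952 / 1,048,576 = 1,104.49 MiB

1,104.49 MiB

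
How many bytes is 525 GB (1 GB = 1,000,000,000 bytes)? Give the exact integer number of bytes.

525 × 1,000,000,000 = 525,000,000,000 bytes

525,000,000,000 bytes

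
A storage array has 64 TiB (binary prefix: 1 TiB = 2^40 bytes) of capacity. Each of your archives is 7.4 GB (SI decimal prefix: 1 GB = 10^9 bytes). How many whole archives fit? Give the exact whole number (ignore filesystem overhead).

9,509

Capacity: 64 TiB = 70,368,744,177,664 bytes
Per item: 7.4 GB = 7,400,000,000 bytes
⌊70,368,744,177,664 / 7,400,000,000⌋ = 9,509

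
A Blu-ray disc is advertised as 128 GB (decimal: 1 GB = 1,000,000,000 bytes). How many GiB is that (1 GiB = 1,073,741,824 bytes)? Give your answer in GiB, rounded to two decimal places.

119.21 GiB

128 GB = 128 × 10^9 bytes = 128,000,000,000 bytes
1 GiB = 1,073,741,824 bytes
128,000,000,000 / 1,073,741,824 = 119.21 GiB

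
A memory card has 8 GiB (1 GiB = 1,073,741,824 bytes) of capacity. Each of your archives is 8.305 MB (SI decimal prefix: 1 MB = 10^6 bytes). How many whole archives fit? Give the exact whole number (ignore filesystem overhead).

Capacity: 8 GiB = 8,589,934,592 bytes
Per item: 8.305 MB = 8,305,000 bytes
⌊8,589,934,592 / 8,305,000⌋ = 1,034

1,034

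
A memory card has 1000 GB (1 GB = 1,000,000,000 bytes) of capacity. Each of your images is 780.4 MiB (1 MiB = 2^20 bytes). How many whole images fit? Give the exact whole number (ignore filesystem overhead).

1,222

Capacity: 1000 GB = 1,000,000,000,000 bytes
Per item: 780.4 MiB = 818,308,710.4 bytes
⌊1,000,000,000,000 / 818,308,710.4⌋ = 1,222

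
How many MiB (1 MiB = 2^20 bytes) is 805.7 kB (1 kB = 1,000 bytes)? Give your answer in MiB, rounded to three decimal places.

805.7 kB = 805.7 × 10^3 bytes = 805,700 bytes
1 MiB = 2^20 bytes = 1,048,576 bytes
805,700 / 1,048,576 = 0.768 MiB

0.768 MiB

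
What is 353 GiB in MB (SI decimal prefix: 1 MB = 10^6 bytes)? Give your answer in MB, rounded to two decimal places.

353 GiB = 353 × 2^30 bytes = 379,030,863,872 bytes
1 MB = 1,000,000 bytes
379,030,863,872 / 1,000,000 = 379,030.86 MB

379,030.86 MB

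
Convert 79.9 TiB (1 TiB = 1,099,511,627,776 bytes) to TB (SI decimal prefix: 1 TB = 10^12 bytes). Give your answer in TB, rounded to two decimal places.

87.85 TB

79.9 TiB × 1,099,511,627,776 bytes/TiB = 87,850,979,059,302.4 bytes
1 TB = 10^12 bytes = 1,000,000,000,000 bytes
87,850,979,059,302.4 / 1,000,000,000,000 = 87.85 TB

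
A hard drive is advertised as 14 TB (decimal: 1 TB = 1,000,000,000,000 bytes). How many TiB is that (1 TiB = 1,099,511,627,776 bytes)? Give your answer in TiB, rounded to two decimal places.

12.73 TiB

14 TB = 14 × 10^12 bytes = 14,000,000,000,000 bytes
1 TiB = 2^40 bytes = 1,099,511,627,776 bytes
14,000,000,000,000 / 1,099,511,627,776 = 12.73 TiB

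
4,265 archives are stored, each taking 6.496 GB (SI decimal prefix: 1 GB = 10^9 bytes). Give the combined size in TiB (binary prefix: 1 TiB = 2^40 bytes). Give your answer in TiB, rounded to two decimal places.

25.20 TiB

Total = 4,265 × 6.496 GB = 27705.44 GB
= 27705.44 × 1,000,000,000 bytes = 27,705,440,000,000 bytes
1 TiB = 1,099,511,627,776 bytes
27,705,440,000,000 / 1,099,511,627,776 = 25.20 TiB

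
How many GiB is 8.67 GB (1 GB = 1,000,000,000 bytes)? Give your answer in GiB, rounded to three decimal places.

8.67 GB × 1,000,000,000 bytes/GB = 8,670,000,000 bytes
1 GiB = 1,073,741,824 bytes
8,670,000,000 / 1,073,741,824 = 8.075 GiB

8.075 GiB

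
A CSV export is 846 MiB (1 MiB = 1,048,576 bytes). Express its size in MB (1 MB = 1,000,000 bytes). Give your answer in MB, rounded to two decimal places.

846 MiB × 1,048,576 bytes/MiB = 887,095,296 bytes
1 MB = 10^6 bytes = 1,000,000 bytes
887,095,296 / 1,000,000 = 887.10 MB

887.10 MB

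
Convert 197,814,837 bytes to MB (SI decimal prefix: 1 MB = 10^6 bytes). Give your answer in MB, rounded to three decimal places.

197,814,837 bytes given.
1 MB = 10^6 bytes = 1,000,000 bytes
197,814,837 / 1,000,000 = 197.815 MB

197.815 MB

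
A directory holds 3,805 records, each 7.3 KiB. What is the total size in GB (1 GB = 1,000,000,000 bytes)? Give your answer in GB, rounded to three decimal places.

Total = 3,805 × 7.3 KiB = 27776.5 KiB
= 27776.5 × 1,024 bytes = 28,443,136 bytes
1 GB = 1,000,000,000 bytes
28,443,136 / 1,000,000,000 = 0.028 GB

0.028 GB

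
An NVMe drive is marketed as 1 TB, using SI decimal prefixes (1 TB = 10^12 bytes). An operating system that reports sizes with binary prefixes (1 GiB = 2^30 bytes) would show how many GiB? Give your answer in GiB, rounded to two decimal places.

931.32 GiB

1 TB = 1 × 10^12 bytes = 1,000,000,000,000 bytes
1 GiB = 2^30 bytes = 1,073,741,824 bytes
1,000,000,000,000 / 1,073,741,824 = 931.32 GiB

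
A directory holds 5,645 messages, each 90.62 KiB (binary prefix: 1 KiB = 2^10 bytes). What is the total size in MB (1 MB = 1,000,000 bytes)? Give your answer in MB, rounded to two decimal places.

523.83 MB

Total = 5,645 × 90.62 KiB = 511549.9 KiB
= 511549.9 × 1,024 bytes = 523,827,097.6 bytes
1 MB = 1,000,000 bytes
523,827,097.6 / 1,000,000 = 523.83 MB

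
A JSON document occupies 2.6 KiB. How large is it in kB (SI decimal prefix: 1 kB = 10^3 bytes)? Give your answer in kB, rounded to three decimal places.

2.6 KiB = 2.6 × 2^10 bytes = 2,662.4 bytes
1 kB = 10^3 bytes = 1,000 bytes
2,662.4 / 1,000 = 2.662 kB

2.662 kB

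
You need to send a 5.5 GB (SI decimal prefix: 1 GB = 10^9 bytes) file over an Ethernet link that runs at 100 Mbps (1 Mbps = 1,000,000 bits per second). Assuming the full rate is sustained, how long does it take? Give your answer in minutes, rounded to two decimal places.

7.33 minutes

5.5 GB = 5,500,000,000 bytes = 44,000,000,000 bits
100 Mbps = 100,000,000 bits/s
time = 44,000,000,000 / 100,000,000 = 440.000 s
440.000 s / 60 = 7.33 minutes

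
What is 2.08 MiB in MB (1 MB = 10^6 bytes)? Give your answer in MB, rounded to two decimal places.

2.18 MB

2.08 MiB = 2.08 × 2^20 bytes = 2,181,038.08 bytes
1 MB = 1,000,000 bytes
2,181,038.08 / 1,000,000 = 2.18 MB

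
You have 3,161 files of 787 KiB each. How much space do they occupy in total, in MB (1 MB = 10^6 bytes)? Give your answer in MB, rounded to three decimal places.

Total = 3,161 × 787 KiB = 2,487,707 KiB
= 2,487,707 × 1,024 bytes = 2,547,411,968 bytes
1 MB = 1,000,000 bytes
2,547,411,968 / 1,000,000 = 2,547.412 MB

2,547.412 MB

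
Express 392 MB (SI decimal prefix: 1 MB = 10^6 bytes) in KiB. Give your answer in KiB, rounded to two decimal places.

382,812.50 KiB

392 MB = 392 × 10^6 bytes = 392,000,000 bytes
1 KiB = 1,024 bytes
392,000,000 / 1,024 = 382,812.50 KiB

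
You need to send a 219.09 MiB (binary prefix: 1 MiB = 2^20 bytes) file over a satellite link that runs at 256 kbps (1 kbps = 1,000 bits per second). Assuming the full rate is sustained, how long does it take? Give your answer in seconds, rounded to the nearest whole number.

219.09 MiB = 229,732,515.84 bytes = 1,837,860,126.72 bits
256 kbps = 256,000 bits/s
time = 1,837,860,126.72 / 256,000 = 7,179 s

7,179 seconds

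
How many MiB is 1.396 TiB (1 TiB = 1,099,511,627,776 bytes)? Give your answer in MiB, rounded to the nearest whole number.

1,463,812 MiB

1.396 TiB = 1.396 × 2^40 bytes = 1,534,918,232,375.296 bytes
1 MiB = 2^20 bytes = 1,048,576 bytes
1,534,918,232,375.296 / 1,048,576 = 1,463,812 MiB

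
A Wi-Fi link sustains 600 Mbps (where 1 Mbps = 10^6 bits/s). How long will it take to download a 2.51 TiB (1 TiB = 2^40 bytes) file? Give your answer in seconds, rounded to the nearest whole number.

36,797 seconds

2.51 TiB = 2,759,774,185,717.76 bytes = 22,078,193,485,742.08 bits
600 Mbps = 600,000,000 bits/s
time = 22,078,193,485,742.08 / 600,000,000 = 36,797 s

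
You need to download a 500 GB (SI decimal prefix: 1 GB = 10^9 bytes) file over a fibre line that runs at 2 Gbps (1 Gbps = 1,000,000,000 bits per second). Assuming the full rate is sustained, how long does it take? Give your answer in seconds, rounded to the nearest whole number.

500 GB = 500,000,000,000 bytes = 4,000,000,000,000 bits
2 Gbps = 2,000,000,000 bits/s
time = 4,000,000,000,000 / 2,000,000,000 = 2,000 s

2,000 seconds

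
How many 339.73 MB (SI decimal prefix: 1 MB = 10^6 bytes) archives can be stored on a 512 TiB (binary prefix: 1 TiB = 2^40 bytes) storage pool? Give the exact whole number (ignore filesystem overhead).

Capacity: 512 TiB = 562,949,953,421,312 bytes
Per item: 339.73 MB = 339,730,000 bytes
⌊562,949,953,421,312 / 339,730,000⌋ = 1,657,051

1,657,051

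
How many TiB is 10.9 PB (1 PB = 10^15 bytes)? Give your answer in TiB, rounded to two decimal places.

10.9 PB = 10.9 × 10^15 bytes = 10,900,000,000,000,000 bytes
1 TiB = 1,099,511,627,776 bytes
10,900,000,000,000,000 / 1,099,511,627,776 = 9,913.49 TiB

9,913.49 TiB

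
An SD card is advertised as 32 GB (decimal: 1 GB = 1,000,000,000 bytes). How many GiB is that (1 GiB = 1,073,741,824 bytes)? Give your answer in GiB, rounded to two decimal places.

29.80 GiB

32 GB = 32 × 10^9 bytes = 32,000,000,000 bytes
1 GiB = 1,073,741,824 bytes
32,000,000,000 / 1,073,741,824 = 29.80 GiB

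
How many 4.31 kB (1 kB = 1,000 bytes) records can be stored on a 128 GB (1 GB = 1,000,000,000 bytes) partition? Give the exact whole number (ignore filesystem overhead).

29,698,375

Capacity: 128 GB = 128,000,000,000 bytes
Per item: 4.31 kB = 4,310 bytes
⌊128,000,000,000 / 4,310⌋ = 29,698,375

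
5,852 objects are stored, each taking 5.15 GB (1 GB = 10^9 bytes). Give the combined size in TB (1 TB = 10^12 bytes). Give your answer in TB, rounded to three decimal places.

30.138 TB

Total = 5,852 × 5.15 GB = 30137.8 GB
= 30137.8 × 1,000,000,000 bytes = 30,137,800,000,000 bytes
1 TB = 1,000,000,000,000 bytes
30,137,800,000,000 / 1,000,000,000,000 = 30.138 TB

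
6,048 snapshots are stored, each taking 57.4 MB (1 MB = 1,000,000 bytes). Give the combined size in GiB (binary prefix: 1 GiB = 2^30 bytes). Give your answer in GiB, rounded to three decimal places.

Total = 6,048 × 57.4 MB = 347155.2 MB
= 347155.2 × 1,000,000 bytes = 347,155,200,000 bytes
1 GiB = 1,073,741,824 bytes
347,155,200,000 / 1,073,741,824 = 323.313 GiB

323.313 GiB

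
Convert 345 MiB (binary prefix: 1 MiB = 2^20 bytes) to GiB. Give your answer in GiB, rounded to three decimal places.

345 MiB × 1,048,576 bytes/MiB = 361,758,720 bytes
1 GiB = 2^30 bytes = 1,073,741,824 bytes
361,758,720 / 1,073,741,824 = 0.337 GiB

0.337 GiB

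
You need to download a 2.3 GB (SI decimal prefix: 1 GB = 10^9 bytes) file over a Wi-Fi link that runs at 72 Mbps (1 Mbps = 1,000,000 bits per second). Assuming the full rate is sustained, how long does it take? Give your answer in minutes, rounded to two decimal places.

4.26 minutes

2.3 GB = 2,300,000,000 bytes = 18,400,000,000 bits
72 Mbps = 72,000,000 bits/s
time = 18,400,000,000 / 72,000,000 = 255.556 s
255.556 s / 60 = 4.26 minutes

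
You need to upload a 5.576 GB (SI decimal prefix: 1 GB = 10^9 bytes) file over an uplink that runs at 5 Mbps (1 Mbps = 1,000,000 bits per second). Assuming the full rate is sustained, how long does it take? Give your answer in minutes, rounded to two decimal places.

148.69 minutes

5.576 GB = 5,576,000,000 bytes = 44,608,000,000 bits
5 Mbps = 5,000,000 bits/s
time = 44,608,000,000 / 5,000,000 = 8,921.600 s
8,921.600 s / 60 = 148.69 minutes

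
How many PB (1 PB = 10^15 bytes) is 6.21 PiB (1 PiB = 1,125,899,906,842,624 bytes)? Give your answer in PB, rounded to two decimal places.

6.99 PB

6.21 PiB × 1,125,899,906,842,624 bytes/PiB = 6,991,838,421,492,695.04 bytes
1 PB = 10^15 bytes = 1,000,000,000,000,000 bytes
6,991,838,421,492,695.04 / 1,000,000,000,000,000 = 6.99 PB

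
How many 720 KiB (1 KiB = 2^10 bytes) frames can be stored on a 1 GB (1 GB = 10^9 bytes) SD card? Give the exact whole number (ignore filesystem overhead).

1,356

Capacity: 1 GB = 1,000,000,000 bytes
Per item: 720 KiB = 737,280 bytes
⌊1,000,000,000 / 737,280⌋ = 1,356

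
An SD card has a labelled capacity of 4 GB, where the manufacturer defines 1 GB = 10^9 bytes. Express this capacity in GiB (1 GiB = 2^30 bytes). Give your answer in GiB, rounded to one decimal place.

4 GB = 4 × 10^9 bytes = 4,000,000,000 bytes
1 GiB = 2^30 bytes = 1,073,741,824 bytes
4,000,000,000 / 1,073,741,824 = 3.7 GiB

3.7 GiB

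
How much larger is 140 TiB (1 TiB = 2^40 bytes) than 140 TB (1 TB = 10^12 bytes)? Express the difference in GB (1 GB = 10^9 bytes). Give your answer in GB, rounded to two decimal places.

13,931.63 GB

140 TiB = 140 × 1,099,511,627,776 = 153,931,627,888,640 bytes
140 TB = 140 × 1,000,000,000,000 = 140,000,000,000,000 bytes
difference = 13,931,627,888,640 bytes
13,931,627,888,640 / 1,000,000,000 = 13,931.63 GB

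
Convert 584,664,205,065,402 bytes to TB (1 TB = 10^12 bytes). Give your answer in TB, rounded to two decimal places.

584,664,205,065,402 bytes given.
1 TB = 10^12 bytes = 1,000,000,000,000 bytes
584,664,205,065,402 / 1,000,000,000,000 = 584.66 TB

584.66 TB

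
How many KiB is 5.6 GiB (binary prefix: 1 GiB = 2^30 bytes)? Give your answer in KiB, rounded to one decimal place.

5.6 GiB × 1,073,741,824 bytes/GiB = 6,012,954,214.4 bytes
1 KiB = 2^10 bytes = 1,024 bytes
6,012,954,214.4 / 1,024 = 5,872,025.6 KiB

5,872,025.6 KiB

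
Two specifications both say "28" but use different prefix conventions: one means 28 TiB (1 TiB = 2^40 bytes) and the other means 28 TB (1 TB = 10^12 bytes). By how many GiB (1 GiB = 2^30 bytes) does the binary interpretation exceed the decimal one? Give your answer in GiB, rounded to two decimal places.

2,594.97 GiB

28 TiB = 28 × 1,099,511,627,776 = 30,786,325,577,728 bytes
28 TB = 28 × 1,000,000,000,000 = 28,000,000,000,000 bytes
difference = 2,786,325,577,728 bytes
2,786,325,577,728 / 1,073,741,824 = 2,594.97 GiB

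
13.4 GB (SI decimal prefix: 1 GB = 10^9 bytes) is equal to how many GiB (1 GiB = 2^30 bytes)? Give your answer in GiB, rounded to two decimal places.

12.48 GiB

13.4 GB = 13.4 × 10^9 bytes = 13,400,000,000 bytes
1 GiB = 2^30 bytes = 1,073,741,824 bytes
13,400,000,000 / 1,073,741,824 = 12.48 GiB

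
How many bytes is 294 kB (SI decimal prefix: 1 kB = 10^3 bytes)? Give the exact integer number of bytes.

294,000 bytes

294 × 1,000 = 294,000 bytes  (1 kB = 10^3 bytes)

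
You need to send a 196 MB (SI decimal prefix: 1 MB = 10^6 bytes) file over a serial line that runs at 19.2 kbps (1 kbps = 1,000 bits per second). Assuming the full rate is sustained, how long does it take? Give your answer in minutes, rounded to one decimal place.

196 MB = 196,000,000 bytes = 1,568,000,000 bits
19.2 kbps = 19,200 bits/s
time = 1,568,000,000 / 19,200 = 81,666.67 s
81,666.67 s / 60 = 1,361.1 minutes

1,361.1 minutes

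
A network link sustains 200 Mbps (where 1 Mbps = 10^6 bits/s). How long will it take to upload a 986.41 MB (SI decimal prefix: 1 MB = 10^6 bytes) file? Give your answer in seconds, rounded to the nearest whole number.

39 seconds

986.41 MB = 986,410,000 bytes = 7,891,280,000 bits
200 Mbps = 200,000,000 bits/s
time = 7,891,280,000 / 200,000,000 = 39 s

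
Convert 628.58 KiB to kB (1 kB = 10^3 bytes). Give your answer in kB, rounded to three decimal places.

628.58 KiB × 1,024 bytes/KiB = 643,665.92 bytes
1 kB = 1,000 bytes
643,665.92 / 1,000 = 643.666 kB

643.666 kB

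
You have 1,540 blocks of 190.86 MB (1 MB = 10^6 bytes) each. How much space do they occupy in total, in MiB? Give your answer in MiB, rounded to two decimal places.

280,308.15 MiB

Total = 1,540 × 190.86 MB = 293924.4 MB
= 293924.4 × 1,000,000 bytes = 293,924,400,000 bytes
1 MiB = 1,048,576 bytes
293,924,400,000 / 1,048,576 = 280,308.15 MiB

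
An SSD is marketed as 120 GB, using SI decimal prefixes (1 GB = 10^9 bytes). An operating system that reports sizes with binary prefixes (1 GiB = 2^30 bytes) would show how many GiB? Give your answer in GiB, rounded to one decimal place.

111.8 GiB

120 GB = 120 × 10^9 bytes = 120,000,000,000 bytes
1 GiB = 1,073,741,824 bytes
120,000,000,000 / 1,073,741,824 = 111.8 GiB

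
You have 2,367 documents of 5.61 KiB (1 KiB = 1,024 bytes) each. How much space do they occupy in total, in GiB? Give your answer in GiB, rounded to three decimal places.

Total = 2,367 × 5.61 KiB = 13278.87 KiB
= 13278.87 × 1,024 bytes = 13,597,562.88 bytes
1 GiB = 1,073,741,824 bytes
13,597,562.88 / 1,073,741,824 = 0.013 GiB

0.013 GiB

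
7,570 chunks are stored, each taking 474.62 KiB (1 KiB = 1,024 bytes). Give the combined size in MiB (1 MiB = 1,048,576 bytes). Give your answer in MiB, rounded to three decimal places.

Total = 7,570 × 474.62 KiB = 3592873.4 KiB
= 3592873.4 × 1,024 bytes = 3,679,102,361.6 bytes
1 MiB = 1,048,576 bytes
3,679,102,361.6 / 1,048,576 = 3,508.665 MiB

3,508.665 MiB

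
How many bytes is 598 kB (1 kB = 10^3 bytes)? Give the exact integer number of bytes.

598,000 bytes

598 × 1,000 = 598,000 bytes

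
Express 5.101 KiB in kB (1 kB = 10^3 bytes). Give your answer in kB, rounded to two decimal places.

5.101 KiB = 5.101 × 2^10 bytes = 5,223.424 bytes
1 kB = 1,000 bytes
5,223.424 / 1,000 = 5.22 kB

5.22 kB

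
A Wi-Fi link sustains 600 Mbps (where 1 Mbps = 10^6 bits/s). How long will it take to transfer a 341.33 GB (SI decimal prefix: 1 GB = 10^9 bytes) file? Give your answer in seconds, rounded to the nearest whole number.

4,551 seconds

341.33 GB = 341,330,000,000 bytes = 2,730,640,000,000 bits
600 Mbps = 600,000,000 bits/s
time = 2,730,640,000,000 / 600,000,000 = 4,551 s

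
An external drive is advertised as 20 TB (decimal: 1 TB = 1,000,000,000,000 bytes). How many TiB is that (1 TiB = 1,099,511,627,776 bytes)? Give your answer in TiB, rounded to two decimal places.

18.19 TiB

20 TB × 1,000,000,000,000 bytes/TB = 20,000,000,000,000 bytes
1 TiB = 1,099,511,627,776 bytes
20,000,000,000,000 / 1,099,511,627,776 = 18.19 TiB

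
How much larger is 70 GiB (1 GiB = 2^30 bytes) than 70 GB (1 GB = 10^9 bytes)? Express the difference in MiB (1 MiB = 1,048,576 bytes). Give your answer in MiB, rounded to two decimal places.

70 GiB = 70 × 1,073,741,824 = 75,161,927,680 bytes
70 GB = 70 × 1,000,000,000 = 70,000,000,000 bytes
difference = 5,161,927,680 bytes
5,161,927,680 / 1,048,576 = 4,922.80 MiB

4,922.80 MiB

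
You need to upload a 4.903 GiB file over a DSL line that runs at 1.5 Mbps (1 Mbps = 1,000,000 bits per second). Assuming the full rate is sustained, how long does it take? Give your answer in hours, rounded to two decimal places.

4.903 GiB = 5,264,556,163.072 bytes = 42,116,449,304.576 bits
1.5 Mbps = 1,500,000 bits/s
time = 42,116,449,304.576 / 1,500,000 = 28,077.6329 s
28,077.6329 s / 3600 = 7.80 hours

7.80 hours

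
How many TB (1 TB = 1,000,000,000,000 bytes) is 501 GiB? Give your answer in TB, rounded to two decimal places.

0.54 TB

501 GiB = 501 × 2^30 bytes = 537,944,653,824 bytes
1 TB = 1,000,000,000,000 bytes
537,944,653,824 / 1,000,000,000,000 = 0.54 TB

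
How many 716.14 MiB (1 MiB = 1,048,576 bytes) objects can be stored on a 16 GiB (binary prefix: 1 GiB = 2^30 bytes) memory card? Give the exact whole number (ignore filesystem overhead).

Capacity: 16 GiB = 17,179,869,184 bytes
Per item: 716.14 MiB = 750,927,216.64 bytes
⌊17,179,869,184 / 750,927,216.64⌋ = 22

22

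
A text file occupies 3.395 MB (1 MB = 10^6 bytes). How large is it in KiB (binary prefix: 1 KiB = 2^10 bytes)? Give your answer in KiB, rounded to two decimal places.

3,315.43 KiB

3.395 MB = 3.395 × 10^6 bytes = 3,395,000 bytes
1 KiB = 1,024 bytes
3,395,000 / 1,024 = 3,315.43 KiB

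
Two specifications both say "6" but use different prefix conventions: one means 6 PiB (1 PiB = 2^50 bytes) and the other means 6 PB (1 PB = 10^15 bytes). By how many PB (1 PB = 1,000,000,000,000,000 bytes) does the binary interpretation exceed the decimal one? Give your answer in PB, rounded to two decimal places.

0.76 PB

6 PiB = 6 × 1,125,899,906,842,624 = 6,755,399,441,055,744 bytes
6 PB = 6 × 1,000,000,000,000,000 = 6,000,000,000,000,000 bytes
difference = 755,399,441,055,744 bytes
755,399,441,055,744 / 1,000,000,000,000,000 = 0.76 PB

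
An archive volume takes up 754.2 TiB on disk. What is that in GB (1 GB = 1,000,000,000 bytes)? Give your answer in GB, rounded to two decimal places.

829,251.67 GB

754.2 TiB = 754.2 × 2^40 bytes = 829,251,669,668,659.2 bytes
1 GB = 10^9 bytes = 1,000,000,000 bytes
829,251,669,668,659.2 / 1,000,000,000 = 829,251.67 GB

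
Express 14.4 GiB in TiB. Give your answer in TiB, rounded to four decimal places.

0.0141 TiB

14.4 GiB × 1,073,741,824 bytes/GiB = 15,461,882,265.6 bytes
1 TiB = 1,099,511,627,776 bytes
15,461,882,265.6 / 1,099,511,627,776 = 0.0141 TiB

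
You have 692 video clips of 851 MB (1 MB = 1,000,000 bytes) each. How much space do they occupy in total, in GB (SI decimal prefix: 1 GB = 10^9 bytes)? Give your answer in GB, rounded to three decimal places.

588.892 GB

Total = 692 × 851 MB = 588,892 MB
= 588,892 × 1,000,000 bytes = 588,892,000,000 bytes
1 GB = 1,000,000,000 bytes
588,892,000,000 / 1,000,000,000 = 588.892 GB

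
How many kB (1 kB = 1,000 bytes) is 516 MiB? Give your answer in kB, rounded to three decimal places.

541,065.216 kB

516 MiB = 516 × 2^20 bytes = 541,065,216 bytes
1 kB = 10^3 bytes = 1,000 bytes
541,065,216 / 1,000 = 541,065.216 kB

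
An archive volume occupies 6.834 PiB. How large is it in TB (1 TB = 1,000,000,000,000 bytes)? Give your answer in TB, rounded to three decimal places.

6.834 PiB × 1,125,899,906,842,624 bytes/PiB = 7,694,399,963,362,492.416 bytes
1 TB = 1,000,000,000,000 bytes
7,694,399,963,362,492.416 / 1,000,000,000,000 = 7,694.400 TB

7,694.400 TB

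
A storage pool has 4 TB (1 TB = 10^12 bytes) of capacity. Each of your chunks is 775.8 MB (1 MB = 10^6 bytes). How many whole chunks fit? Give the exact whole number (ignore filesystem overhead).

Capacity: 4 TB = 4,000,000,000,000 bytes
Per item: 775.8 MB = 775,800,000 bytes
⌊4,000,000,000,000 / 775,800,000⌋ = 5,155

5,155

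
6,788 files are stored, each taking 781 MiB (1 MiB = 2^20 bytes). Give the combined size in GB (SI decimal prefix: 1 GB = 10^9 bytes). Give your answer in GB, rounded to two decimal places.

Total = 6,788 × 781 MiB = 5,301,428 MiB
= 5,301,428 × 1,048,576 bytes = 5,558,950,166,528 bytes
1 GB = 1,000,000,000 bytes
5,558,950,166,528 / 1,000,000,000 = 5,558.95 GB

5,558.95 GB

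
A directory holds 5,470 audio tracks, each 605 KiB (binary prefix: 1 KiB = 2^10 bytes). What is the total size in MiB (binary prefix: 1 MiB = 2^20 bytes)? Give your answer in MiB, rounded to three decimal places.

Total = 5,470 × 605 KiB = 3,309,350 KiB
= 3,309,350 × 1,024 bytes = 3,388,774,400 bytes
1 MiB = 1,048,576 bytes
3,388,774,400 / 1,048,576 = 3,231.787 MiB

3,231.787 MiB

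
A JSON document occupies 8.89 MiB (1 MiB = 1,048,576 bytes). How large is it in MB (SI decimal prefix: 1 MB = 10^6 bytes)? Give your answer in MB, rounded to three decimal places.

8.89 MiB = 8.89 × 2^20 bytes = 9,321,840.64 bytes
1 MB = 1,000,000 bytes
9,321,840.64 / 1,000,000 = 9.322 MB

9.322 MB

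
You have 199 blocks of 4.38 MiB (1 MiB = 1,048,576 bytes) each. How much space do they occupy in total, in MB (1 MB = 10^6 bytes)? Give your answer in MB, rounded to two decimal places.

Total = 199 × 4.38 MiB = 871.62 MiB
= 871.62 × 1,048,576 bytes = 913,959,813.12 bytes
1 MB = 1,000,000 bytes
913,959,813.12 / 1,000,000 = 913.96 MB

913.96 MB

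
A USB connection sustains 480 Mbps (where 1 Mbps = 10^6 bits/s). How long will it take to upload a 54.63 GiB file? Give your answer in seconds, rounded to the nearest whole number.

978 seconds

54.63 GiB = 58,658,515,845.12 bytes = 469,268,126,760.96 bits
480 Mbps = 480,000,000 bits/s
time = 469,268,126,760.96 / 480,000,000 = 978 s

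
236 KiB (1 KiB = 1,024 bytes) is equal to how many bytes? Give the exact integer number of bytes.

241,664 bytes

236 × 1,024 = 241,664 bytes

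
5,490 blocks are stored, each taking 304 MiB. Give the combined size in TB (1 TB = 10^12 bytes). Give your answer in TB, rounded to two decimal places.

Total = 5,490 × 304 MiB = 1,668,960 MiB
= 1,668,960 × 1,048,576 bytes = 1,750,031,400,960 bytes
1 TB = 1,000,000,000,000 bytes
1,750,031,400,960 / 1,000,000,000,000 = 1.75 TB

1.75 TB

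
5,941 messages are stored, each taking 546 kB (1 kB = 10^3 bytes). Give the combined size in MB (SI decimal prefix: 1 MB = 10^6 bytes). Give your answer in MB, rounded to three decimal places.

Total = 5,941 × 546 kB = 3,243,786 kB
= 3,243,786 × 1,000 bytes = 3,243,786,000 bytes
1 MB = 1,000,000 bytes
3,243,786,000 / 1,000,000 = 3,243.786 MB

3,243.786 MB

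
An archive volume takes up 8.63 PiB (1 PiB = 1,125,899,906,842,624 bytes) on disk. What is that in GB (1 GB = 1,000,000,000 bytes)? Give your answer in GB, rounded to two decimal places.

9,716,516.20 GB

8.63 PiB × 1,125,899,906,842,624 bytes/PiB = 9,716,516,196,051,845.12 bytes
1 GB = 10^9 bytes = 1,000,000,000 bytes
9,716,516,196,051,845.12 / 1,000,000,000 = 9,716,516.20 GB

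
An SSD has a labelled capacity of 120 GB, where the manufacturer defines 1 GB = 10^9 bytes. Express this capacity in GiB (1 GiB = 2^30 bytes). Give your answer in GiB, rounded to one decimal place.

120 GB × 1,000,000,000 bytes/GB = 120,000,000,000 bytes
1 GiB = 1,073,741,824 bytes
120,000,000,000 / 1,073,741,824 = 111.8 GiB

111.8 GiB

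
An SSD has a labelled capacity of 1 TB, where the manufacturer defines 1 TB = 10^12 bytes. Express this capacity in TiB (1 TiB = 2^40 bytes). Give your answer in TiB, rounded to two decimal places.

0.91 TiB

1 TB × 1,000,000,000,000 bytes/TB = 1,000,000,000,000 bytes
1 TiB = 2^40 bytes = 1,099,511,627,776 bytes
1,000,000,000,000 / 1,099,511,627,776 = 0.91 TiB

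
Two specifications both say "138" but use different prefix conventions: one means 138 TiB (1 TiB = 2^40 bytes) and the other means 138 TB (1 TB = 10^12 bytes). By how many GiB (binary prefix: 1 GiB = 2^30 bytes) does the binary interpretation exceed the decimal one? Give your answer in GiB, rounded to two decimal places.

12,789.48 GiB

138 TiB = 138 × 1,099,511,627,776 = 151,732,604,633,088 bytes
138 TB = 138 × 1,000,000,000,000 = 138,000,000,000,000 bytes
difference = 13,732,604,633,088 bytes
13,732,604,633,088 / 1,073,741,824 = 12,789.48 GiB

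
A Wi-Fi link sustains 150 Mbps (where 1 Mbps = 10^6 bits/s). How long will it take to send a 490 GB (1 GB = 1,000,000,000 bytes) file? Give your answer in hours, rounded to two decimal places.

7.26 hours

490 GB = 490,000,000,000 bytes = 3,920,000,000,000 bits
150 Mbps = 150,000,000 bits/s
time = 3,920,000,000,000 / 150,000,000 = 26,133.3333 s
26,133.3333 s / 3600 = 7.26 hours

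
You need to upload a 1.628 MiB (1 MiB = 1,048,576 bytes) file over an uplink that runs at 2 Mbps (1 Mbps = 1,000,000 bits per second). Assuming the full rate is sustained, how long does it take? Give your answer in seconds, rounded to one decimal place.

6.8 seconds

1.628 MiB = 1,707,081.728 bytes = 13,656,653.824 bits
2 Mbps = 2,000,000 bits/s
time = 13,656,653.824 / 2,000,000 = 6.8 s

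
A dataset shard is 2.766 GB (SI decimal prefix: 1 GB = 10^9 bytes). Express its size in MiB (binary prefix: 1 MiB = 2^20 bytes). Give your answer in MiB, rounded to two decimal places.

2,637.86 MiB

2.766 GB = 2.766 × 10^9 bytes = 2,766,000,000 bytes
1 MiB = 1,048,576 bytes
2,766,000,000 / 1,048,576 = 2,637.86 MiB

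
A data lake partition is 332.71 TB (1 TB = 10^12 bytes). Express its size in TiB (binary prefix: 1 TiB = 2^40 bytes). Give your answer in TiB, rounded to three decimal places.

302.598 TiB

332.71 TB = 332.71 × 10^12 bytes = 332,710,000,000,000 bytes
1 TiB = 1,099,511,627,776 bytes
332,710,000,000,000 / 1,099,511,627,776 = 302.598 TiB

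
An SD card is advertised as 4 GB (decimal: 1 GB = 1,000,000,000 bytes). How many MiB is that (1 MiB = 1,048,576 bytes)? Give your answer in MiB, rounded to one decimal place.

4 GB × 1,000,000,000 bytes/GB = 4,000,000,000 bytes
1 MiB = 1,048,576 bytes
4,000,000,000 / 1,048,576 = 3,814.7 MiB

3,814.7 MiB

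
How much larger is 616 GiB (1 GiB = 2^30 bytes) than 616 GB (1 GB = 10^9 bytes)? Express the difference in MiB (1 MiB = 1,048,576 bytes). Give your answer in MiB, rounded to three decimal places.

43,320.621 MiB

616 GiB = 616 × 1,073,741,824 = 661,424,963,584 bytes
616 GB = 616 × 1,000,000,000 = 616,000,000,000 bytes
difference = 45,424,963,584 bytes
45,424,963,584 / 1,048,576 = 43,320.621 MiB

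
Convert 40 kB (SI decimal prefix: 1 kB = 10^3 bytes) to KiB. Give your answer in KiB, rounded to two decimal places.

39.06 KiB

40 kB = 40 × 10^3 bytes = 40,000 bytes
1 KiB = 1,024 bytes
40,000 / 1,024 = 39.06 KiB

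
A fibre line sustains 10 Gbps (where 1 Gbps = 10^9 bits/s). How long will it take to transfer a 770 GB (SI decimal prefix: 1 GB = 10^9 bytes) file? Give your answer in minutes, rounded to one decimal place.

10.3 minutes

770 GB = 770,000,000,000 bytes = 6,160,000,000,000 bits
10 Gbps = 10,000,000,000 bits/s
time = 6,160,000,000,000 / 10,000,000,000 = 616.00 s
616.00 s / 60 = 10.3 minutes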